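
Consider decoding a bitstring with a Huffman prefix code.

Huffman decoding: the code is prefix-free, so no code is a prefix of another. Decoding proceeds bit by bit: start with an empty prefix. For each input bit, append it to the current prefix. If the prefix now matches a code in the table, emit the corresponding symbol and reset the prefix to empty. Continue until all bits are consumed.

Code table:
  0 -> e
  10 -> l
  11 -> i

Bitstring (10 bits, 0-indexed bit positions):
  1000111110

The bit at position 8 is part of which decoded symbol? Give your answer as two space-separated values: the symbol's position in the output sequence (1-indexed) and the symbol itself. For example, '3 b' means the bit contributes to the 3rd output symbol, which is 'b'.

Bit 0: prefix='1' (no match yet)
Bit 1: prefix='10' -> emit 'l', reset
Bit 2: prefix='0' -> emit 'e', reset
Bit 3: prefix='0' -> emit 'e', reset
Bit 4: prefix='1' (no match yet)
Bit 5: prefix='11' -> emit 'i', reset
Bit 6: prefix='1' (no match yet)
Bit 7: prefix='11' -> emit 'i', reset
Bit 8: prefix='1' (no match yet)
Bit 9: prefix='10' -> emit 'l', reset

Answer: 6 l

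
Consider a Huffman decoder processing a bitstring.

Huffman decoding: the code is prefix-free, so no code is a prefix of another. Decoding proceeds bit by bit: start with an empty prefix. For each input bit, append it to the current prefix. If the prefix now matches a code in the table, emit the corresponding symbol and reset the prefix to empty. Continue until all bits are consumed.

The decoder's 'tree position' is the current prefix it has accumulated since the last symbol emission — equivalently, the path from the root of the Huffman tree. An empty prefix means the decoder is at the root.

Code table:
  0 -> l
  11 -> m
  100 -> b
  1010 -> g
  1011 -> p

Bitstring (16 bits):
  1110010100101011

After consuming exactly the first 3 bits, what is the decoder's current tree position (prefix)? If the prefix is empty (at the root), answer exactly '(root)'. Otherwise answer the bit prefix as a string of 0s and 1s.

Answer: 1

Derivation:
Bit 0: prefix='1' (no match yet)
Bit 1: prefix='11' -> emit 'm', reset
Bit 2: prefix='1' (no match yet)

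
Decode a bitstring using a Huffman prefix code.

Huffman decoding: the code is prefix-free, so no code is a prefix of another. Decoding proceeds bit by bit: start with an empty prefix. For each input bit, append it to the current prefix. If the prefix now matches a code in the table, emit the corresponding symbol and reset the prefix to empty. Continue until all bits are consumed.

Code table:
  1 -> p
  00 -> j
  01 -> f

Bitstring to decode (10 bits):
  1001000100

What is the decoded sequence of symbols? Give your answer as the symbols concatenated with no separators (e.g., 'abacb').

Answer: pjpjfj

Derivation:
Bit 0: prefix='1' -> emit 'p', reset
Bit 1: prefix='0' (no match yet)
Bit 2: prefix='00' -> emit 'j', reset
Bit 3: prefix='1' -> emit 'p', reset
Bit 4: prefix='0' (no match yet)
Bit 5: prefix='00' -> emit 'j', reset
Bit 6: prefix='0' (no match yet)
Bit 7: prefix='01' -> emit 'f', reset
Bit 8: prefix='0' (no match yet)
Bit 9: prefix='00' -> emit 'j', reset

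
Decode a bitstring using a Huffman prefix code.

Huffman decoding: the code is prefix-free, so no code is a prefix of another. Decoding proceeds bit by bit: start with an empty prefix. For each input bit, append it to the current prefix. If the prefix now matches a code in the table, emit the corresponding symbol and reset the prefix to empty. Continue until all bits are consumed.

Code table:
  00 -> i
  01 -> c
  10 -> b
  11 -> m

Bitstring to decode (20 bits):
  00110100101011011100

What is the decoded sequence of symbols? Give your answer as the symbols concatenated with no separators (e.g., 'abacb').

Bit 0: prefix='0' (no match yet)
Bit 1: prefix='00' -> emit 'i', reset
Bit 2: prefix='1' (no match yet)
Bit 3: prefix='11' -> emit 'm', reset
Bit 4: prefix='0' (no match yet)
Bit 5: prefix='01' -> emit 'c', reset
Bit 6: prefix='0' (no match yet)
Bit 7: prefix='00' -> emit 'i', reset
Bit 8: prefix='1' (no match yet)
Bit 9: prefix='10' -> emit 'b', reset
Bit 10: prefix='1' (no match yet)
Bit 11: prefix='10' -> emit 'b', reset
Bit 12: prefix='1' (no match yet)
Bit 13: prefix='11' -> emit 'm', reset
Bit 14: prefix='0' (no match yet)
Bit 15: prefix='01' -> emit 'c', reset
Bit 16: prefix='1' (no match yet)
Bit 17: prefix='11' -> emit 'm', reset
Bit 18: prefix='0' (no match yet)
Bit 19: prefix='00' -> emit 'i', reset

Answer: imcibbmcmi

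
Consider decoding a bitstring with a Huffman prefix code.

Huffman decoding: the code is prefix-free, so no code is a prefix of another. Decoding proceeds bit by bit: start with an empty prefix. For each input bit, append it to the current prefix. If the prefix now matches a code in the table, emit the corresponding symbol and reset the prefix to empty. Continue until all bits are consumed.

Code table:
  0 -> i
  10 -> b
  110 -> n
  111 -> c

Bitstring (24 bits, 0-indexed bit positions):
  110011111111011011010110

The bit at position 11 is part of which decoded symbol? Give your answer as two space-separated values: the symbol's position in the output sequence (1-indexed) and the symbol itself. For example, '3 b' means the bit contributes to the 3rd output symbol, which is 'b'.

Bit 0: prefix='1' (no match yet)
Bit 1: prefix='11' (no match yet)
Bit 2: prefix='110' -> emit 'n', reset
Bit 3: prefix='0' -> emit 'i', reset
Bit 4: prefix='1' (no match yet)
Bit 5: prefix='11' (no match yet)
Bit 6: prefix='111' -> emit 'c', reset
Bit 7: prefix='1' (no match yet)
Bit 8: prefix='11' (no match yet)
Bit 9: prefix='111' -> emit 'c', reset
Bit 10: prefix='1' (no match yet)
Bit 11: prefix='11' (no match yet)
Bit 12: prefix='110' -> emit 'n', reset
Bit 13: prefix='1' (no match yet)
Bit 14: prefix='11' (no match yet)
Bit 15: prefix='110' -> emit 'n', reset

Answer: 5 n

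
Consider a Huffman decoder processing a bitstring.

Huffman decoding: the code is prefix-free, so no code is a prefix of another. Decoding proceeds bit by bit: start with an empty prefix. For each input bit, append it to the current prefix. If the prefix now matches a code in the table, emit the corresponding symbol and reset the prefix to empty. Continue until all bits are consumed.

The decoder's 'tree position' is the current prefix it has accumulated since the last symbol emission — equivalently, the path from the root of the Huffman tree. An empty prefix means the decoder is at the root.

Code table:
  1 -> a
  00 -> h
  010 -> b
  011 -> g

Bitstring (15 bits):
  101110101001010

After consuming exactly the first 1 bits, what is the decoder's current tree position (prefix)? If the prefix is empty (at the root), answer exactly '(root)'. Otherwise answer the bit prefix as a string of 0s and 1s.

Bit 0: prefix='1' -> emit 'a', reset

Answer: (root)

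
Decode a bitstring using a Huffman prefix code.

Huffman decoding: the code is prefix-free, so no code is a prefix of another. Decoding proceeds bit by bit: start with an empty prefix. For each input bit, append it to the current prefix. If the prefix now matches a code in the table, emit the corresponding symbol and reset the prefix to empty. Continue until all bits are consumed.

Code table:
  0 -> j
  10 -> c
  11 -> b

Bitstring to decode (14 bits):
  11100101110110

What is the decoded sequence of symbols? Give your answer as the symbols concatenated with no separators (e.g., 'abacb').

Bit 0: prefix='1' (no match yet)
Bit 1: prefix='11' -> emit 'b', reset
Bit 2: prefix='1' (no match yet)
Bit 3: prefix='10' -> emit 'c', reset
Bit 4: prefix='0' -> emit 'j', reset
Bit 5: prefix='1' (no match yet)
Bit 6: prefix='10' -> emit 'c', reset
Bit 7: prefix='1' (no match yet)
Bit 8: prefix='11' -> emit 'b', reset
Bit 9: prefix='1' (no match yet)
Bit 10: prefix='10' -> emit 'c', reset
Bit 11: prefix='1' (no match yet)
Bit 12: prefix='11' -> emit 'b', reset
Bit 13: prefix='0' -> emit 'j', reset

Answer: bcjcbcbj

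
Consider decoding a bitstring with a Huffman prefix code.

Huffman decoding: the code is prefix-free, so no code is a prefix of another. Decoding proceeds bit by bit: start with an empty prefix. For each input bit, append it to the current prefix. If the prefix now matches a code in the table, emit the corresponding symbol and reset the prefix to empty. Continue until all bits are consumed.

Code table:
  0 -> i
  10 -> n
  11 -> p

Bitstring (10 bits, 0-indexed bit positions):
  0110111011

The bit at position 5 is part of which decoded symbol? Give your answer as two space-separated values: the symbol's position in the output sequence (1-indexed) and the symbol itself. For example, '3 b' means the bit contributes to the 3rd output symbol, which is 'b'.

Bit 0: prefix='0' -> emit 'i', reset
Bit 1: prefix='1' (no match yet)
Bit 2: prefix='11' -> emit 'p', reset
Bit 3: prefix='0' -> emit 'i', reset
Bit 4: prefix='1' (no match yet)
Bit 5: prefix='11' -> emit 'p', reset
Bit 6: prefix='1' (no match yet)
Bit 7: prefix='10' -> emit 'n', reset
Bit 8: prefix='1' (no match yet)
Bit 9: prefix='11' -> emit 'p', reset

Answer: 4 p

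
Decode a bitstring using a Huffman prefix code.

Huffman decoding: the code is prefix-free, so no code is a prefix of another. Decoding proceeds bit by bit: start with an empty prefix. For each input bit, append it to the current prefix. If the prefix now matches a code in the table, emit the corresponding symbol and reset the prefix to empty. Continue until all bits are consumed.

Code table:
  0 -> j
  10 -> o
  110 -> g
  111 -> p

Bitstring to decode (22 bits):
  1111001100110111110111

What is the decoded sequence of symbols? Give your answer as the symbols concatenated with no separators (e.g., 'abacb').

Bit 0: prefix='1' (no match yet)
Bit 1: prefix='11' (no match yet)
Bit 2: prefix='111' -> emit 'p', reset
Bit 3: prefix='1' (no match yet)
Bit 4: prefix='10' -> emit 'o', reset
Bit 5: prefix='0' -> emit 'j', reset
Bit 6: prefix='1' (no match yet)
Bit 7: prefix='11' (no match yet)
Bit 8: prefix='110' -> emit 'g', reset
Bit 9: prefix='0' -> emit 'j', reset
Bit 10: prefix='1' (no match yet)
Bit 11: prefix='11' (no match yet)
Bit 12: prefix='110' -> emit 'g', reset
Bit 13: prefix='1' (no match yet)
Bit 14: prefix='11' (no match yet)
Bit 15: prefix='111' -> emit 'p', reset
Bit 16: prefix='1' (no match yet)
Bit 17: prefix='11' (no match yet)
Bit 18: prefix='110' -> emit 'g', reset
Bit 19: prefix='1' (no match yet)
Bit 20: prefix='11' (no match yet)
Bit 21: prefix='111' -> emit 'p', reset

Answer: pojgjgpgp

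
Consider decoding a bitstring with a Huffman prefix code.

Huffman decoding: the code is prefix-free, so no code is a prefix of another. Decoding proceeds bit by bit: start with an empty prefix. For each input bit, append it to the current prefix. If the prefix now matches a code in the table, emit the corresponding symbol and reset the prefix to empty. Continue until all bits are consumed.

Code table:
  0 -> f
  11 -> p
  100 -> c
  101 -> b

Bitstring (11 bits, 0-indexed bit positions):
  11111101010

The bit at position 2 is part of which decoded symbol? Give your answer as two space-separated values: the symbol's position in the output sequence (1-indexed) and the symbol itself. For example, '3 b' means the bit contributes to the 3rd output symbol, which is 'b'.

Bit 0: prefix='1' (no match yet)
Bit 1: prefix='11' -> emit 'p', reset
Bit 2: prefix='1' (no match yet)
Bit 3: prefix='11' -> emit 'p', reset
Bit 4: prefix='1' (no match yet)
Bit 5: prefix='11' -> emit 'p', reset
Bit 6: prefix='0' -> emit 'f', reset

Answer: 2 p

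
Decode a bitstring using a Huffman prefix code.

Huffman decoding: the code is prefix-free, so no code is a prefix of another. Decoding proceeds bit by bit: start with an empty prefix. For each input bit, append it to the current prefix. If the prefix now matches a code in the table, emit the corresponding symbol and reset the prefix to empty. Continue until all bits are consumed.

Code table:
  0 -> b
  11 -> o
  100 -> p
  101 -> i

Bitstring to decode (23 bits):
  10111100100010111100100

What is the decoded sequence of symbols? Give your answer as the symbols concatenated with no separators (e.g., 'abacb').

Bit 0: prefix='1' (no match yet)
Bit 1: prefix='10' (no match yet)
Bit 2: prefix='101' -> emit 'i', reset
Bit 3: prefix='1' (no match yet)
Bit 4: prefix='11' -> emit 'o', reset
Bit 5: prefix='1' (no match yet)
Bit 6: prefix='10' (no match yet)
Bit 7: prefix='100' -> emit 'p', reset
Bit 8: prefix='1' (no match yet)
Bit 9: prefix='10' (no match yet)
Bit 10: prefix='100' -> emit 'p', reset
Bit 11: prefix='0' -> emit 'b', reset
Bit 12: prefix='1' (no match yet)
Bit 13: prefix='10' (no match yet)
Bit 14: prefix='101' -> emit 'i', reset
Bit 15: prefix='1' (no match yet)
Bit 16: prefix='11' -> emit 'o', reset
Bit 17: prefix='1' (no match yet)
Bit 18: prefix='10' (no match yet)
Bit 19: prefix='100' -> emit 'p', reset
Bit 20: prefix='1' (no match yet)
Bit 21: prefix='10' (no match yet)
Bit 22: prefix='100' -> emit 'p', reset

Answer: ioppbiopp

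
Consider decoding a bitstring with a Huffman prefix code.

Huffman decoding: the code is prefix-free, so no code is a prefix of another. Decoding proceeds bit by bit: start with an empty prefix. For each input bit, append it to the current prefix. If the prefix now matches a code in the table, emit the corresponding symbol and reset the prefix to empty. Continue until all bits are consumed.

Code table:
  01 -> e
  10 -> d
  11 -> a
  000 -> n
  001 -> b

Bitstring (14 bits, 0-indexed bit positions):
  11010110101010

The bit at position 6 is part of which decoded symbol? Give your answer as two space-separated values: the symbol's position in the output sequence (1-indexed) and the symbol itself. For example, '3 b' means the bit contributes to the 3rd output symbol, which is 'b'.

Answer: 4 d

Derivation:
Bit 0: prefix='1' (no match yet)
Bit 1: prefix='11' -> emit 'a', reset
Bit 2: prefix='0' (no match yet)
Bit 3: prefix='01' -> emit 'e', reset
Bit 4: prefix='0' (no match yet)
Bit 5: prefix='01' -> emit 'e', reset
Bit 6: prefix='1' (no match yet)
Bit 7: prefix='10' -> emit 'd', reset
Bit 8: prefix='1' (no match yet)
Bit 9: prefix='10' -> emit 'd', reset
Bit 10: prefix='1' (no match yet)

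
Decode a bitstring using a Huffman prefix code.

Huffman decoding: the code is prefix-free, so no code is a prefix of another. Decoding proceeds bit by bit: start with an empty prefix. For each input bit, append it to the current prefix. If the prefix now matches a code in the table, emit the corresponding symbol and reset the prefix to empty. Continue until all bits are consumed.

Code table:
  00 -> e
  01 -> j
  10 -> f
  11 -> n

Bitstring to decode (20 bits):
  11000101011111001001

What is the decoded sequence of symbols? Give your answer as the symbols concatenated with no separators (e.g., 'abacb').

Bit 0: prefix='1' (no match yet)
Bit 1: prefix='11' -> emit 'n', reset
Bit 2: prefix='0' (no match yet)
Bit 3: prefix='00' -> emit 'e', reset
Bit 4: prefix='0' (no match yet)
Bit 5: prefix='01' -> emit 'j', reset
Bit 6: prefix='0' (no match yet)
Bit 7: prefix='01' -> emit 'j', reset
Bit 8: prefix='0' (no match yet)
Bit 9: prefix='01' -> emit 'j', reset
Bit 10: prefix='1' (no match yet)
Bit 11: prefix='11' -> emit 'n', reset
Bit 12: prefix='1' (no match yet)
Bit 13: prefix='11' -> emit 'n', reset
Bit 14: prefix='0' (no match yet)
Bit 15: prefix='00' -> emit 'e', reset
Bit 16: prefix='1' (no match yet)
Bit 17: prefix='10' -> emit 'f', reset
Bit 18: prefix='0' (no match yet)
Bit 19: prefix='01' -> emit 'j', reset

Answer: nejjjnnefj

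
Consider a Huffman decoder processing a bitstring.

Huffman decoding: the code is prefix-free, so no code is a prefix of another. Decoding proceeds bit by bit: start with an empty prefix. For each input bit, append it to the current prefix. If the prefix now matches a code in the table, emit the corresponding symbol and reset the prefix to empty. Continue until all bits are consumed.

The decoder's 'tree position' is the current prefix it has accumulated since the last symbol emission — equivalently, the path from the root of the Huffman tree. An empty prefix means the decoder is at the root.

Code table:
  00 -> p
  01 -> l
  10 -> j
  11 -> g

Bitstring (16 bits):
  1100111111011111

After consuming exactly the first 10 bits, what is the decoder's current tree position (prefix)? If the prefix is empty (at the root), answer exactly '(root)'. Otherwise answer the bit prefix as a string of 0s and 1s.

Bit 0: prefix='1' (no match yet)
Bit 1: prefix='11' -> emit 'g', reset
Bit 2: prefix='0' (no match yet)
Bit 3: prefix='00' -> emit 'p', reset
Bit 4: prefix='1' (no match yet)
Bit 5: prefix='11' -> emit 'g', reset
Bit 6: prefix='1' (no match yet)
Bit 7: prefix='11' -> emit 'g', reset
Bit 8: prefix='1' (no match yet)
Bit 9: prefix='11' -> emit 'g', reset

Answer: (root)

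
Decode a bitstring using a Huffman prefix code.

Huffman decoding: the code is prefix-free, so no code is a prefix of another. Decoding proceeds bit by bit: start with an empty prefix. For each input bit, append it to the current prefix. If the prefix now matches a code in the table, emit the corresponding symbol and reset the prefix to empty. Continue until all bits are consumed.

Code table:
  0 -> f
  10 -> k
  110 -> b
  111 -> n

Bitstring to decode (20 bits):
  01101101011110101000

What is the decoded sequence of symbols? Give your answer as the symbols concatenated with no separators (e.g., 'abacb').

Answer: fbbknkkkff

Derivation:
Bit 0: prefix='0' -> emit 'f', reset
Bit 1: prefix='1' (no match yet)
Bit 2: prefix='11' (no match yet)
Bit 3: prefix='110' -> emit 'b', reset
Bit 4: prefix='1' (no match yet)
Bit 5: prefix='11' (no match yet)
Bit 6: prefix='110' -> emit 'b', reset
Bit 7: prefix='1' (no match yet)
Bit 8: prefix='10' -> emit 'k', reset
Bit 9: prefix='1' (no match yet)
Bit 10: prefix='11' (no match yet)
Bit 11: prefix='111' -> emit 'n', reset
Bit 12: prefix='1' (no match yet)
Bit 13: prefix='10' -> emit 'k', reset
Bit 14: prefix='1' (no match yet)
Bit 15: prefix='10' -> emit 'k', reset
Bit 16: prefix='1' (no match yet)
Bit 17: prefix='10' -> emit 'k', reset
Bit 18: prefix='0' -> emit 'f', reset
Bit 19: prefix='0' -> emit 'f', reset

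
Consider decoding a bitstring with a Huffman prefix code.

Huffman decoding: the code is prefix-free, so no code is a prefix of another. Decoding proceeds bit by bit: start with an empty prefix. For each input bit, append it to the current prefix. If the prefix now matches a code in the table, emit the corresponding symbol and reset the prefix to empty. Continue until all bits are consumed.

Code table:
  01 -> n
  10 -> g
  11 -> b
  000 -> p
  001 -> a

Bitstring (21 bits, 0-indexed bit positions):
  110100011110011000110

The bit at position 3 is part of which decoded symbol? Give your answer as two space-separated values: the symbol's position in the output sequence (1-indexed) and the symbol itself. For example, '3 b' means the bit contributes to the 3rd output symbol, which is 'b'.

Bit 0: prefix='1' (no match yet)
Bit 1: prefix='11' -> emit 'b', reset
Bit 2: prefix='0' (no match yet)
Bit 3: prefix='01' -> emit 'n', reset
Bit 4: prefix='0' (no match yet)
Bit 5: prefix='00' (no match yet)
Bit 6: prefix='000' -> emit 'p', reset
Bit 7: prefix='1' (no match yet)

Answer: 2 n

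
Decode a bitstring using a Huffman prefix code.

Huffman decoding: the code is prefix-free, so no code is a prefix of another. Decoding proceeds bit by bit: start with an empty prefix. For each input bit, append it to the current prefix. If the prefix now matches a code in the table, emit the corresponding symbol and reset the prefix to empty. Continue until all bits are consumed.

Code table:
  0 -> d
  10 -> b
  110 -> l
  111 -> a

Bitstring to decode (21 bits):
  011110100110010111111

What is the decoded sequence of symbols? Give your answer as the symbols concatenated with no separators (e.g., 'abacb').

Bit 0: prefix='0' -> emit 'd', reset
Bit 1: prefix='1' (no match yet)
Bit 2: prefix='11' (no match yet)
Bit 3: prefix='111' -> emit 'a', reset
Bit 4: prefix='1' (no match yet)
Bit 5: prefix='10' -> emit 'b', reset
Bit 6: prefix='1' (no match yet)
Bit 7: prefix='10' -> emit 'b', reset
Bit 8: prefix='0' -> emit 'd', reset
Bit 9: prefix='1' (no match yet)
Bit 10: prefix='11' (no match yet)
Bit 11: prefix='110' -> emit 'l', reset
Bit 12: prefix='0' -> emit 'd', reset
Bit 13: prefix='1' (no match yet)
Bit 14: prefix='10' -> emit 'b', reset
Bit 15: prefix='1' (no match yet)
Bit 16: prefix='11' (no match yet)
Bit 17: prefix='111' -> emit 'a', reset
Bit 18: prefix='1' (no match yet)
Bit 19: prefix='11' (no match yet)
Bit 20: prefix='111' -> emit 'a', reset

Answer: dabbdldbaa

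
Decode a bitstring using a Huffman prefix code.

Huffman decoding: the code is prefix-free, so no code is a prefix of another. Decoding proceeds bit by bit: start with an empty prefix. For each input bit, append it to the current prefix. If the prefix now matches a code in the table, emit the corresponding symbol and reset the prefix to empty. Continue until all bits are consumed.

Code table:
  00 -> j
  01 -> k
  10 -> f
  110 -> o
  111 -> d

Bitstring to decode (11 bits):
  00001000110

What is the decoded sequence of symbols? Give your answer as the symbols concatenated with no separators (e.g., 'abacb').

Bit 0: prefix='0' (no match yet)
Bit 1: prefix='00' -> emit 'j', reset
Bit 2: prefix='0' (no match yet)
Bit 3: prefix='00' -> emit 'j', reset
Bit 4: prefix='1' (no match yet)
Bit 5: prefix='10' -> emit 'f', reset
Bit 6: prefix='0' (no match yet)
Bit 7: prefix='00' -> emit 'j', reset
Bit 8: prefix='1' (no match yet)
Bit 9: prefix='11' (no match yet)
Bit 10: prefix='110' -> emit 'o', reset

Answer: jjfjo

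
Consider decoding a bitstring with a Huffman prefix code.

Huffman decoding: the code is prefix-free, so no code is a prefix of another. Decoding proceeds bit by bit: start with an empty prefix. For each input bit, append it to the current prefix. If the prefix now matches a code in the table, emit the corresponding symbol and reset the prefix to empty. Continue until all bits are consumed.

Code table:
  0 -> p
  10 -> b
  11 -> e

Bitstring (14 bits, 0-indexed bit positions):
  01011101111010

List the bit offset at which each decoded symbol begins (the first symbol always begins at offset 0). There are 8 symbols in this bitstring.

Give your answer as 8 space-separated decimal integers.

Answer: 0 1 3 5 7 9 11 12

Derivation:
Bit 0: prefix='0' -> emit 'p', reset
Bit 1: prefix='1' (no match yet)
Bit 2: prefix='10' -> emit 'b', reset
Bit 3: prefix='1' (no match yet)
Bit 4: prefix='11' -> emit 'e', reset
Bit 5: prefix='1' (no match yet)
Bit 6: prefix='10' -> emit 'b', reset
Bit 7: prefix='1' (no match yet)
Bit 8: prefix='11' -> emit 'e', reset
Bit 9: prefix='1' (no match yet)
Bit 10: prefix='11' -> emit 'e', reset
Bit 11: prefix='0' -> emit 'p', reset
Bit 12: prefix='1' (no match yet)
Bit 13: prefix='10' -> emit 'b', reset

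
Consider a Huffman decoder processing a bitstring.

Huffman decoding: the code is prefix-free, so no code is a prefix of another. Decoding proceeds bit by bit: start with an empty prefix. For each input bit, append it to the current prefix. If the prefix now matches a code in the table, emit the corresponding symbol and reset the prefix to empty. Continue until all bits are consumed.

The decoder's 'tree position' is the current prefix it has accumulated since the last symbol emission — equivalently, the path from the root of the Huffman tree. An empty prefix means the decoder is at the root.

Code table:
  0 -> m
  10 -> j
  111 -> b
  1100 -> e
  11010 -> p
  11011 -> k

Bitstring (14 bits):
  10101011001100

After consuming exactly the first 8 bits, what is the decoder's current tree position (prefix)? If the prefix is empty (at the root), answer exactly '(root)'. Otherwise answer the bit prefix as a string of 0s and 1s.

Answer: 11

Derivation:
Bit 0: prefix='1' (no match yet)
Bit 1: prefix='10' -> emit 'j', reset
Bit 2: prefix='1' (no match yet)
Bit 3: prefix='10' -> emit 'j', reset
Bit 4: prefix='1' (no match yet)
Bit 5: prefix='10' -> emit 'j', reset
Bit 6: prefix='1' (no match yet)
Bit 7: prefix='11' (no match yet)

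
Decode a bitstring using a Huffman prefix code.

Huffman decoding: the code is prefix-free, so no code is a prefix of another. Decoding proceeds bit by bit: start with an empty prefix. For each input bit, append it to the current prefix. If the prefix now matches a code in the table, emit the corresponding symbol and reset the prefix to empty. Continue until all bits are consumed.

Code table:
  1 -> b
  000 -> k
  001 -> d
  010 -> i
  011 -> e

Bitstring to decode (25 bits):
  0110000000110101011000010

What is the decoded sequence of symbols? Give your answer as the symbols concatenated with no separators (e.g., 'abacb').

Answer: ekkeibeki

Derivation:
Bit 0: prefix='0' (no match yet)
Bit 1: prefix='01' (no match yet)
Bit 2: prefix='011' -> emit 'e', reset
Bit 3: prefix='0' (no match yet)
Bit 4: prefix='00' (no match yet)
Bit 5: prefix='000' -> emit 'k', reset
Bit 6: prefix='0' (no match yet)
Bit 7: prefix='00' (no match yet)
Bit 8: prefix='000' -> emit 'k', reset
Bit 9: prefix='0' (no match yet)
Bit 10: prefix='01' (no match yet)
Bit 11: prefix='011' -> emit 'e', reset
Bit 12: prefix='0' (no match yet)
Bit 13: prefix='01' (no match yet)
Bit 14: prefix='010' -> emit 'i', reset
Bit 15: prefix='1' -> emit 'b', reset
Bit 16: prefix='0' (no match yet)
Bit 17: prefix='01' (no match yet)
Bit 18: prefix='011' -> emit 'e', reset
Bit 19: prefix='0' (no match yet)
Bit 20: prefix='00' (no match yet)
Bit 21: prefix='000' -> emit 'k', reset
Bit 22: prefix='0' (no match yet)
Bit 23: prefix='01' (no match yet)
Bit 24: prefix='010' -> emit 'i', reset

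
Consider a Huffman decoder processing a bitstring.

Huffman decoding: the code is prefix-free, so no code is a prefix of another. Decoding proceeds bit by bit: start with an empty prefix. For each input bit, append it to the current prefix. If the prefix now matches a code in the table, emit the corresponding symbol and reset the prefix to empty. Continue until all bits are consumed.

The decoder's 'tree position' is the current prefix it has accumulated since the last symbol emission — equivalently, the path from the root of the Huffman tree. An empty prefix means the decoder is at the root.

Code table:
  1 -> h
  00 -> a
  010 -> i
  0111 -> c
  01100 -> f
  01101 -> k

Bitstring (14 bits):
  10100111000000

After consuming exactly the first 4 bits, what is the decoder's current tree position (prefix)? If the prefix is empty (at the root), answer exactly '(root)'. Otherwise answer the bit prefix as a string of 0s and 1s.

Answer: (root)

Derivation:
Bit 0: prefix='1' -> emit 'h', reset
Bit 1: prefix='0' (no match yet)
Bit 2: prefix='01' (no match yet)
Bit 3: prefix='010' -> emit 'i', reset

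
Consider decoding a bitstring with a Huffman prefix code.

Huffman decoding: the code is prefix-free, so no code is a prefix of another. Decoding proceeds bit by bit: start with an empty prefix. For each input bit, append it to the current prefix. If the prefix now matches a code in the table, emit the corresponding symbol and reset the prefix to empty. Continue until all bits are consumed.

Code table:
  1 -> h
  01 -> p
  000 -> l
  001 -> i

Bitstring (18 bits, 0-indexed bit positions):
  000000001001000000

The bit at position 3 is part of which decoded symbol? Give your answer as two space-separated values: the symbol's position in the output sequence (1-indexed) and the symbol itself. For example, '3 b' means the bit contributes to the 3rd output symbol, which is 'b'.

Answer: 2 l

Derivation:
Bit 0: prefix='0' (no match yet)
Bit 1: prefix='00' (no match yet)
Bit 2: prefix='000' -> emit 'l', reset
Bit 3: prefix='0' (no match yet)
Bit 4: prefix='00' (no match yet)
Bit 5: prefix='000' -> emit 'l', reset
Bit 6: prefix='0' (no match yet)
Bit 7: prefix='00' (no match yet)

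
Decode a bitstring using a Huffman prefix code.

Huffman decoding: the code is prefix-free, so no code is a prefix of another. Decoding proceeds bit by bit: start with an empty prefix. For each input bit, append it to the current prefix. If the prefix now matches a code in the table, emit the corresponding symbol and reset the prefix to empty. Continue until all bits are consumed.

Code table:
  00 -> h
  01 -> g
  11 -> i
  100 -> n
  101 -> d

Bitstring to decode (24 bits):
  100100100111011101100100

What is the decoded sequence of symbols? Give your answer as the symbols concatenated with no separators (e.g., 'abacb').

Bit 0: prefix='1' (no match yet)
Bit 1: prefix='10' (no match yet)
Bit 2: prefix='100' -> emit 'n', reset
Bit 3: prefix='1' (no match yet)
Bit 4: prefix='10' (no match yet)
Bit 5: prefix='100' -> emit 'n', reset
Bit 6: prefix='1' (no match yet)
Bit 7: prefix='10' (no match yet)
Bit 8: prefix='100' -> emit 'n', reset
Bit 9: prefix='1' (no match yet)
Bit 10: prefix='11' -> emit 'i', reset
Bit 11: prefix='1' (no match yet)
Bit 12: prefix='10' (no match yet)
Bit 13: prefix='101' -> emit 'd', reset
Bit 14: prefix='1' (no match yet)
Bit 15: prefix='11' -> emit 'i', reset
Bit 16: prefix='0' (no match yet)
Bit 17: prefix='01' -> emit 'g', reset
Bit 18: prefix='1' (no match yet)
Bit 19: prefix='10' (no match yet)
Bit 20: prefix='100' -> emit 'n', reset
Bit 21: prefix='1' (no match yet)
Bit 22: prefix='10' (no match yet)
Bit 23: prefix='100' -> emit 'n', reset

Answer: nnnidignn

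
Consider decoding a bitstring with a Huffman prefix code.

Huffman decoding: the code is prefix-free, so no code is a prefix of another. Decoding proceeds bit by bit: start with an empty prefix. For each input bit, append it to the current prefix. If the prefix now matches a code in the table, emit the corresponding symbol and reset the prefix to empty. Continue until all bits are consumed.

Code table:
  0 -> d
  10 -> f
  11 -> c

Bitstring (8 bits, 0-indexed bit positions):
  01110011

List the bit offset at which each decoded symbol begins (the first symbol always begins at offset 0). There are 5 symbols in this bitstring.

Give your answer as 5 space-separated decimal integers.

Bit 0: prefix='0' -> emit 'd', reset
Bit 1: prefix='1' (no match yet)
Bit 2: prefix='11' -> emit 'c', reset
Bit 3: prefix='1' (no match yet)
Bit 4: prefix='10' -> emit 'f', reset
Bit 5: prefix='0' -> emit 'd', reset
Bit 6: prefix='1' (no match yet)
Bit 7: prefix='11' -> emit 'c', reset

Answer: 0 1 3 5 6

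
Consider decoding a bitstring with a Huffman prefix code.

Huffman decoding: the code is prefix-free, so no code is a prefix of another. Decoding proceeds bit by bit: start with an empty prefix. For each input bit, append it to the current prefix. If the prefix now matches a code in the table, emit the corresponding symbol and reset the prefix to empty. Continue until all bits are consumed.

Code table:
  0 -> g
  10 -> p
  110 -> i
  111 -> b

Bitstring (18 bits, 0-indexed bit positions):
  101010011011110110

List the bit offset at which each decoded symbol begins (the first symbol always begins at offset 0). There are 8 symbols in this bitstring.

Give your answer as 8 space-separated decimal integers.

Bit 0: prefix='1' (no match yet)
Bit 1: prefix='10' -> emit 'p', reset
Bit 2: prefix='1' (no match yet)
Bit 3: prefix='10' -> emit 'p', reset
Bit 4: prefix='1' (no match yet)
Bit 5: prefix='10' -> emit 'p', reset
Bit 6: prefix='0' -> emit 'g', reset
Bit 7: prefix='1' (no match yet)
Bit 8: prefix='11' (no match yet)
Bit 9: prefix='110' -> emit 'i', reset
Bit 10: prefix='1' (no match yet)
Bit 11: prefix='11' (no match yet)
Bit 12: prefix='111' -> emit 'b', reset
Bit 13: prefix='1' (no match yet)
Bit 14: prefix='10' -> emit 'p', reset
Bit 15: prefix='1' (no match yet)
Bit 16: prefix='11' (no match yet)
Bit 17: prefix='110' -> emit 'i', reset

Answer: 0 2 4 6 7 10 13 15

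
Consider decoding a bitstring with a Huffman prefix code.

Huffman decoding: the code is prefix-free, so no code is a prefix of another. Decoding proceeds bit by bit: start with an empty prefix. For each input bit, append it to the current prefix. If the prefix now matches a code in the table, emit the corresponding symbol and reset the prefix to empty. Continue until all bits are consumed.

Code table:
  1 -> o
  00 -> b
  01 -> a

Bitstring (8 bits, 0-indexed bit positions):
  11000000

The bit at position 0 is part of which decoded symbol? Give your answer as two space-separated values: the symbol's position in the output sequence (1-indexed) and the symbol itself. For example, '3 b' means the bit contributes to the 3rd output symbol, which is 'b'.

Bit 0: prefix='1' -> emit 'o', reset
Bit 1: prefix='1' -> emit 'o', reset
Bit 2: prefix='0' (no match yet)
Bit 3: prefix='00' -> emit 'b', reset
Bit 4: prefix='0' (no match yet)

Answer: 1 o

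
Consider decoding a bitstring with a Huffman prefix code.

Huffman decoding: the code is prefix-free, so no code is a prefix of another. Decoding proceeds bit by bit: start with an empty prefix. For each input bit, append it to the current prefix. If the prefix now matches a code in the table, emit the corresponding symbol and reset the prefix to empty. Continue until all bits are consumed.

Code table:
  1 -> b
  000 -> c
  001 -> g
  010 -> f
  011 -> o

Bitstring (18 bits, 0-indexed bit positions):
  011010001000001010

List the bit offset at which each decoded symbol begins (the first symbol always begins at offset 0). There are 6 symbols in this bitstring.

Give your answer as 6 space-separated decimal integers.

Answer: 0 3 6 9 12 15

Derivation:
Bit 0: prefix='0' (no match yet)
Bit 1: prefix='01' (no match yet)
Bit 2: prefix='011' -> emit 'o', reset
Bit 3: prefix='0' (no match yet)
Bit 4: prefix='01' (no match yet)
Bit 5: prefix='010' -> emit 'f', reset
Bit 6: prefix='0' (no match yet)
Bit 7: prefix='00' (no match yet)
Bit 8: prefix='001' -> emit 'g', reset
Bit 9: prefix='0' (no match yet)
Bit 10: prefix='00' (no match yet)
Bit 11: prefix='000' -> emit 'c', reset
Bit 12: prefix='0' (no match yet)
Bit 13: prefix='00' (no match yet)
Bit 14: prefix='001' -> emit 'g', reset
Bit 15: prefix='0' (no match yet)
Bit 16: prefix='01' (no match yet)
Bit 17: prefix='010' -> emit 'f', reset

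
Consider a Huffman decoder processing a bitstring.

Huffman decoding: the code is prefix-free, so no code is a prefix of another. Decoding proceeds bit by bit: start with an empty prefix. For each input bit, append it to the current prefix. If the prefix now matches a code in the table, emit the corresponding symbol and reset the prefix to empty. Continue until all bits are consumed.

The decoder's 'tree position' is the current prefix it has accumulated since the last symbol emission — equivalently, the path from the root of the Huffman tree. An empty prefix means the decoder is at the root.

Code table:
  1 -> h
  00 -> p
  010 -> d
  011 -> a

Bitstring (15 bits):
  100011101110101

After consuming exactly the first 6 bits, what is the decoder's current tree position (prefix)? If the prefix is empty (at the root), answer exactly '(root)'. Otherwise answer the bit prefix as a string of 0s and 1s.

Bit 0: prefix='1' -> emit 'h', reset
Bit 1: prefix='0' (no match yet)
Bit 2: prefix='00' -> emit 'p', reset
Bit 3: prefix='0' (no match yet)
Bit 4: prefix='01' (no match yet)
Bit 5: prefix='011' -> emit 'a', reset

Answer: (root)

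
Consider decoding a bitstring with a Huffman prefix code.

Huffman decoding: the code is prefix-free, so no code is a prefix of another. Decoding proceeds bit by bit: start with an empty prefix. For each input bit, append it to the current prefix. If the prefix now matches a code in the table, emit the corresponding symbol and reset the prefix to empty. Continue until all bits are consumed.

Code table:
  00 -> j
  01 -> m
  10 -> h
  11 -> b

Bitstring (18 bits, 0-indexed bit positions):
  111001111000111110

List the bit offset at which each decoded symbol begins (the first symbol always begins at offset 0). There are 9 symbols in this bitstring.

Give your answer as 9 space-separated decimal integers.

Bit 0: prefix='1' (no match yet)
Bit 1: prefix='11' -> emit 'b', reset
Bit 2: prefix='1' (no match yet)
Bit 3: prefix='10' -> emit 'h', reset
Bit 4: prefix='0' (no match yet)
Bit 5: prefix='01' -> emit 'm', reset
Bit 6: prefix='1' (no match yet)
Bit 7: prefix='11' -> emit 'b', reset
Bit 8: prefix='1' (no match yet)
Bit 9: prefix='10' -> emit 'h', reset
Bit 10: prefix='0' (no match yet)
Bit 11: prefix='00' -> emit 'j', reset
Bit 12: prefix='1' (no match yet)
Bit 13: prefix='11' -> emit 'b', reset
Bit 14: prefix='1' (no match yet)
Bit 15: prefix='11' -> emit 'b', reset
Bit 16: prefix='1' (no match yet)
Bit 17: prefix='10' -> emit 'h', reset

Answer: 0 2 4 6 8 10 12 14 16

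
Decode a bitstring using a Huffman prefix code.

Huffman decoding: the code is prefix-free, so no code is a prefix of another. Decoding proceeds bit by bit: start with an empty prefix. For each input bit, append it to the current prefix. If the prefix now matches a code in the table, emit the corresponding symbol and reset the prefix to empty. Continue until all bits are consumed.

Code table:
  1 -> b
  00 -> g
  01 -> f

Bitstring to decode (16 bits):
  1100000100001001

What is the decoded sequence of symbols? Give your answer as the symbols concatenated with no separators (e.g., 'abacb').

Bit 0: prefix='1' -> emit 'b', reset
Bit 1: prefix='1' -> emit 'b', reset
Bit 2: prefix='0' (no match yet)
Bit 3: prefix='00' -> emit 'g', reset
Bit 4: prefix='0' (no match yet)
Bit 5: prefix='00' -> emit 'g', reset
Bit 6: prefix='0' (no match yet)
Bit 7: prefix='01' -> emit 'f', reset
Bit 8: prefix='0' (no match yet)
Bit 9: prefix='00' -> emit 'g', reset
Bit 10: prefix='0' (no match yet)
Bit 11: prefix='00' -> emit 'g', reset
Bit 12: prefix='1' -> emit 'b', reset
Bit 13: prefix='0' (no match yet)
Bit 14: prefix='00' -> emit 'g', reset
Bit 15: prefix='1' -> emit 'b', reset

Answer: bbggfggbgb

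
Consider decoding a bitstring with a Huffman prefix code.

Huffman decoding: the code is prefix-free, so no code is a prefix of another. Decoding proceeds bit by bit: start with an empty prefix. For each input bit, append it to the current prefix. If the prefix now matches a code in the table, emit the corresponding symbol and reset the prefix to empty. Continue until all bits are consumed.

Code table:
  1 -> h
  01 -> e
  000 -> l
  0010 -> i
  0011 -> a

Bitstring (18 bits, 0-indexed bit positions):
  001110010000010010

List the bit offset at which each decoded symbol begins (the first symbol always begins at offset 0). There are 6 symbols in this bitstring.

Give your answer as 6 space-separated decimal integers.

Answer: 0 4 5 9 12 14

Derivation:
Bit 0: prefix='0' (no match yet)
Bit 1: prefix='00' (no match yet)
Bit 2: prefix='001' (no match yet)
Bit 3: prefix='0011' -> emit 'a', reset
Bit 4: prefix='1' -> emit 'h', reset
Bit 5: prefix='0' (no match yet)
Bit 6: prefix='00' (no match yet)
Bit 7: prefix='001' (no match yet)
Bit 8: prefix='0010' -> emit 'i', reset
Bit 9: prefix='0' (no match yet)
Bit 10: prefix='00' (no match yet)
Bit 11: prefix='000' -> emit 'l', reset
Bit 12: prefix='0' (no match yet)
Bit 13: prefix='01' -> emit 'e', reset
Bit 14: prefix='0' (no match yet)
Bit 15: prefix='00' (no match yet)
Bit 16: prefix='001' (no match yet)
Bit 17: prefix='0010' -> emit 'i', reset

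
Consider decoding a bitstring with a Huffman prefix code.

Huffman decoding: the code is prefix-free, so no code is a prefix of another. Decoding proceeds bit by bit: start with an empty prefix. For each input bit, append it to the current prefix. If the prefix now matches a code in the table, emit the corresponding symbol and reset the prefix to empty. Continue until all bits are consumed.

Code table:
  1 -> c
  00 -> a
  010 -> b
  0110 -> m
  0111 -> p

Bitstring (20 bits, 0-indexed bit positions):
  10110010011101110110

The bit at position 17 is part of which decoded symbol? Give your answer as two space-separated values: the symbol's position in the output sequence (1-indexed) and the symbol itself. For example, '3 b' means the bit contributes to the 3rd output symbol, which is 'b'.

Bit 0: prefix='1' -> emit 'c', reset
Bit 1: prefix='0' (no match yet)
Bit 2: prefix='01' (no match yet)
Bit 3: prefix='011' (no match yet)
Bit 4: prefix='0110' -> emit 'm', reset
Bit 5: prefix='0' (no match yet)
Bit 6: prefix='01' (no match yet)
Bit 7: prefix='010' -> emit 'b', reset
Bit 8: prefix='0' (no match yet)
Bit 9: prefix='01' (no match yet)
Bit 10: prefix='011' (no match yet)
Bit 11: prefix='0111' -> emit 'p', reset
Bit 12: prefix='0' (no match yet)
Bit 13: prefix='01' (no match yet)
Bit 14: prefix='011' (no match yet)
Bit 15: prefix='0111' -> emit 'p', reset
Bit 16: prefix='0' (no match yet)
Bit 17: prefix='01' (no match yet)
Bit 18: prefix='011' (no match yet)
Bit 19: prefix='0110' -> emit 'm', reset

Answer: 6 m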